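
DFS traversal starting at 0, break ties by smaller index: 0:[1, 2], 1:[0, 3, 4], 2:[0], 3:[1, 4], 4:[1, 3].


DFS stack-based: start with [0]
Visit order: [0, 1, 3, 4, 2]


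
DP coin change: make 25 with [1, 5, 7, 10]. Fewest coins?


dp[0]=0; dp[i]=1+min(dp[i-c] for c in coins)
...dp[20]=2, dp[21]=3, dp[22]=3, dp[23]=4, dp[24]=3, dp[25]=3
Minimum coins for 25 = 3


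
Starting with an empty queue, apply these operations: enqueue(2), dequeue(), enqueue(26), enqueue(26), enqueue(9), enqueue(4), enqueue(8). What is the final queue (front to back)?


enqueue(2) -> [2]
dequeue() returns 2 -> []
enqueue(26) -> [26]
enqueue(26) -> [26, 26]
enqueue(9) -> [26, 26, 9]
enqueue(4) -> [26, 26, 9, 4]
enqueue(8) -> [26, 26, 9, 4, 8]
Final queue (front to back): [26, 26, 9, 4, 8]


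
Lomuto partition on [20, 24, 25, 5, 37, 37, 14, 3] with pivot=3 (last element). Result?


Elements <= 3 go left of pivot.
Result: [3, 24, 25, 5, 37, 37, 14, 20], pivot at index 0


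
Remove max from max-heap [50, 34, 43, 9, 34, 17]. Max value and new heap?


Max = 50
Replace root with last, heapify down
Resulting heap: [43, 34, 17, 9, 34]


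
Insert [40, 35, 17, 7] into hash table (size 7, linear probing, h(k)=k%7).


Insertions: 40->slot 5; 35->slot 0; 17->slot 3; 7->slot 1
Table: [35, 7, None, 17, None, 40, None]


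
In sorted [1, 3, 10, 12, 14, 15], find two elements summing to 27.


Two pointers: lo=0, hi=5
Found pair: (12, 15) summing to 27


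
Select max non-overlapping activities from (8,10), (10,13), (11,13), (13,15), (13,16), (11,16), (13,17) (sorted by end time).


Greedy: pick earliest-ending, then skip overlaps.
Selected (3 activities): [(8, 10), (10, 13), (13, 15)]


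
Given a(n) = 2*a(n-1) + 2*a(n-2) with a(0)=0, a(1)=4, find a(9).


Build bottom-up:
...a(7)=1312, a(8)=3584, a(9)=2*3584+2*1312=9792


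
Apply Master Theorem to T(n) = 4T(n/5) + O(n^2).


a=4, b=5, c=2. log_5(4)=0.861 < c=2. Case 3: O(n^c) = O(n^2)
Complexity: O(n^2)


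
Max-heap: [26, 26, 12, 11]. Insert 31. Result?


Append 31: [26, 26, 12, 11, 31]
Bubble up: swap idx 4(31) with idx 1(26); swap idx 1(31) with idx 0(26)
Result: [31, 26, 12, 11, 26]


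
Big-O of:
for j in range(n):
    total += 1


Per nesting level: O(n) = O(n)
Complexity: O(n)


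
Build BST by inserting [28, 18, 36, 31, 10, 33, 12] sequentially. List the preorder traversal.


Root = 28; build tree by BST insertion.
Preorder traversal: [28, 18, 10, 12, 36, 31, 33]


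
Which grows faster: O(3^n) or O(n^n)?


exponential (base 3) grows slower than n^n
O(3^n) is asymptotically smaller; O(n^n) grows faster


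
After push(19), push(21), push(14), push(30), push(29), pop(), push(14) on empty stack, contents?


push(19) -> [19]
push(21) -> [19, 21]
push(14) -> [19, 21, 14]
push(30) -> [19, 21, 14, 30]
push(29) -> [19, 21, 14, 30, 29]
pop() returns 29 -> [19, 21, 14, 30]
push(14) -> [19, 21, 14, 30, 14]
Final stack (bottom to top): [19, 21, 14, 30, 14]


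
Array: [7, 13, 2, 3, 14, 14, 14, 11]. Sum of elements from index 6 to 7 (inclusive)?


Prefix sums: [0, 7, 20, 22, 25, 39, 53, 67, 78]
Sum[6..7] = prefix[8] - prefix[6] = 78 - 53 = 25


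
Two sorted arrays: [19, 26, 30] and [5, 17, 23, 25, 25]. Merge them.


Compare heads, take smaller each step.
Merged: [5, 17, 19, 23, 25, 25, 26, 30]


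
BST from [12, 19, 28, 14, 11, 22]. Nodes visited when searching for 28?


BST root = 12
Search for 28: compare at each node
Path: [12, 19, 28]


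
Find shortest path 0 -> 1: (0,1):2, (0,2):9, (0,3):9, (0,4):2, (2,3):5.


Dijkstra from 0:
Distances: {0: 0, 1: 2, 2: 9, 3: 9, 4: 2}
Shortest distance to 1 = 2, path = [0, 1]


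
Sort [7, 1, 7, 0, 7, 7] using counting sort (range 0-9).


Count array: [1, 1, 0, 0, 0, 0, 0, 4, 0, 0]
Reconstruct: [0, 1, 7, 7, 7, 7]


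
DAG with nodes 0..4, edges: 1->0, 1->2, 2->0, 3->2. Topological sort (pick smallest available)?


Kahn's algorithm, process smallest node first
Order: [1, 3, 2, 0, 4]


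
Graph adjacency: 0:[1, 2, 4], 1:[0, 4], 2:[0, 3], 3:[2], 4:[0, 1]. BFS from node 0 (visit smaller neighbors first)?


BFS queue: start with [0]
Visit order: [0, 1, 2, 4, 3]


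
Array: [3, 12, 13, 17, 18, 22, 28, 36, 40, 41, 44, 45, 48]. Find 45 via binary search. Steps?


Search for 45:
[0,12] mid=6 arr[6]=28
[7,12] mid=9 arr[9]=41
[10,12] mid=11 arr[11]=45
Total: 3 comparisons


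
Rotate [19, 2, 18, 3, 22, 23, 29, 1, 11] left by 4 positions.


Left rotate by 4: [22, 23, 29, 1, 11, 19, 2, 18, 3]


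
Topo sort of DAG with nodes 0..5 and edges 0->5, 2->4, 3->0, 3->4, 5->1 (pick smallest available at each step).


Kahn's algorithm, process smallest node first
Order: [2, 3, 0, 4, 5, 1]


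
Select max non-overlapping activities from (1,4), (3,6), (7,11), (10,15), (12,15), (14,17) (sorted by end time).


Greedy: pick earliest-ending, then skip overlaps.
Selected (3 activities): [(1, 4), (7, 11), (12, 15)]


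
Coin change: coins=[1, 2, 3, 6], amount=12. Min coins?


dp[0]=0; dp[i]=1+min(dp[i-c] for c in coins)
...dp[7]=2, dp[8]=2, dp[9]=2, dp[10]=3, dp[11]=3, dp[12]=2
Minimum coins for 12 = 2


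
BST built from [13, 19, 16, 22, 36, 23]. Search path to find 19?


BST root = 13
Search for 19: compare at each node
Path: [13, 19]


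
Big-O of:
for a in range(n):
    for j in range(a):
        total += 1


Per nesting level: O(n) * O(n) [triangular over a] = O(n^2)
Complexity: O(n^2)


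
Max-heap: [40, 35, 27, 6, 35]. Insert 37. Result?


Append 37: [40, 35, 27, 6, 35, 37]
Bubble up: swap idx 5(37) with idx 2(27)
Result: [40, 35, 37, 6, 35, 27]


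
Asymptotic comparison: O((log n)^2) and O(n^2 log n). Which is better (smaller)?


polylogarithmic grows slower than n^2 log n
O((log n)^2) is asymptotically smaller; O(n^2 log n) grows faster


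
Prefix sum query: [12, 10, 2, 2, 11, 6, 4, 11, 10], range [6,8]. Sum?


Prefix sums: [0, 12, 22, 24, 26, 37, 43, 47, 58, 68]
Sum[6..8] = prefix[9] - prefix[6] = 68 - 43 = 25


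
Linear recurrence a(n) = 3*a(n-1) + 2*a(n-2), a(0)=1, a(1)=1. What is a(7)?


Build bottom-up:
...a(5)=217, a(6)=773, a(7)=3*773+2*217=2753


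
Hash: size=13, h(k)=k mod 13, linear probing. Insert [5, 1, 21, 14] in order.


Insertions: 5->slot 5; 1->slot 1; 21->slot 8; 14->slot 2
Table: [None, 1, 14, None, None, 5, None, None, 21, None, None, None, None]


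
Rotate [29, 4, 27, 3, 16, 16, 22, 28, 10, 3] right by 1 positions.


Right rotate by 1: [3, 29, 4, 27, 3, 16, 16, 22, 28, 10]


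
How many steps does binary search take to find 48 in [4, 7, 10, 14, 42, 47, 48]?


Search for 48:
[0,6] mid=3 arr[3]=14
[4,6] mid=5 arr[5]=47
[6,6] mid=6 arr[6]=48
Total: 3 comparisons


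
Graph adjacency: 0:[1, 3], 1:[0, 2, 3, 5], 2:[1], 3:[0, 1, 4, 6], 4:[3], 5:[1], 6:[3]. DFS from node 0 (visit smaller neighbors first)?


DFS stack-based: start with [0]
Visit order: [0, 1, 2, 3, 4, 6, 5]


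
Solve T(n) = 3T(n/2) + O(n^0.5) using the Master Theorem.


a=3, b=2, c=0.5. log_2(3)=1.585 > c=0.5. Case 1: O(n^log_b(a)) = O(n^1.585)
Complexity: O(n^1.585)


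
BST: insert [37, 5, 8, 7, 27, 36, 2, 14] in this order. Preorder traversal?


Root = 37; build tree by BST insertion.
Preorder traversal: [37, 5, 2, 8, 7, 27, 14, 36]


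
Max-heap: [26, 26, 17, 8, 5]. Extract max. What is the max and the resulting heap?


Max = 26
Replace root with last, heapify down
Resulting heap: [26, 8, 17, 5]


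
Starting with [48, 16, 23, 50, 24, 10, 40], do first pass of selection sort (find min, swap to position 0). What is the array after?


After one pass: [10, 16, 23, 50, 24, 48, 40]


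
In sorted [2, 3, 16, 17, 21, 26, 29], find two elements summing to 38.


Two pointers: lo=0, hi=6
Found pair: (17, 21) summing to 38


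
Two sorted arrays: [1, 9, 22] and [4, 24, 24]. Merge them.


Compare heads, take smaller each step.
Merged: [1, 4, 9, 22, 24, 24]


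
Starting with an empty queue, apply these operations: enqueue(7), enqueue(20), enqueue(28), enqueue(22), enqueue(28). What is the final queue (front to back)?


enqueue(7) -> [7]
enqueue(20) -> [7, 20]
enqueue(28) -> [7, 20, 28]
enqueue(22) -> [7, 20, 28, 22]
enqueue(28) -> [7, 20, 28, 22, 28]
Final queue (front to back): [7, 20, 28, 22, 28]


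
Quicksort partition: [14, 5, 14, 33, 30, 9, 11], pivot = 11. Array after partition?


Elements <= 11 go left of pivot.
Result: [5, 9, 11, 33, 30, 14, 14], pivot at index 2


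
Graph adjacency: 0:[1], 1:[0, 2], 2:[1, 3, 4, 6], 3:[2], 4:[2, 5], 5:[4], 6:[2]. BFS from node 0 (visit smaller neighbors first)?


BFS queue: start with [0]
Visit order: [0, 1, 2, 3, 4, 6, 5]


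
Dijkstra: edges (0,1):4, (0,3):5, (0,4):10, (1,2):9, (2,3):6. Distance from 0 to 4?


Dijkstra from 0:
Distances: {0: 0, 1: 4, 2: 11, 3: 5, 4: 10}
Shortest distance to 4 = 10, path = [0, 4]


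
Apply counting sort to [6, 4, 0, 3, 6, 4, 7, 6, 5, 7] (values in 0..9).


Count array: [1, 0, 0, 1, 2, 1, 3, 2, 0, 0]
Reconstruct: [0, 3, 4, 4, 5, 6, 6, 6, 7, 7]


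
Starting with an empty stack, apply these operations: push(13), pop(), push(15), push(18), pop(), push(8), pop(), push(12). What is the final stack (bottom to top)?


push(13) -> [13]
pop() returns 13 -> []
push(15) -> [15]
push(18) -> [15, 18]
pop() returns 18 -> [15]
push(8) -> [15, 8]
pop() returns 8 -> [15]
push(12) -> [15, 12]
Final stack (bottom to top): [15, 12]


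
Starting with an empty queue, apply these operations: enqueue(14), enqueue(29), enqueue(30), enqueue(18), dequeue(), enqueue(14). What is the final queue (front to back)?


enqueue(14) -> [14]
enqueue(29) -> [14, 29]
enqueue(30) -> [14, 29, 30]
enqueue(18) -> [14, 29, 30, 18]
dequeue() returns 14 -> [29, 30, 18]
enqueue(14) -> [29, 30, 18, 14]
Final queue (front to back): [29, 30, 18, 14]


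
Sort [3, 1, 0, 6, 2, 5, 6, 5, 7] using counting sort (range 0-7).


Count array: [1, 1, 1, 1, 0, 2, 2, 1]
Reconstruct: [0, 1, 2, 3, 5, 5, 6, 6, 7]


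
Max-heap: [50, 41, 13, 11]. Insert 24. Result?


Append 24: [50, 41, 13, 11, 24]
Bubble up: no swaps needed
Result: [50, 41, 13, 11, 24]


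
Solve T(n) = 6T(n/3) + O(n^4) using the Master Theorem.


a=6, b=3, c=4. log_3(6)=1.631 < c=4. Case 3: O(n^c) = O(n^4)
Complexity: O(n^4)


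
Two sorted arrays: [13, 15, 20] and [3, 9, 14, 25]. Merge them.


Compare heads, take smaller each step.
Merged: [3, 9, 13, 14, 15, 20, 25]


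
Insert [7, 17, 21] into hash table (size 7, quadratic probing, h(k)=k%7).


Insertions: 7->slot 0; 17->slot 3; 21->slot 1
Table: [7, 21, None, 17, None, None, None]


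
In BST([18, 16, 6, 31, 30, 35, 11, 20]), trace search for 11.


BST root = 18
Search for 11: compare at each node
Path: [18, 16, 6, 11]


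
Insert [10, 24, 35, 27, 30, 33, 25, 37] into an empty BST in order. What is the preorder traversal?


Root = 10; build tree by BST insertion.
Preorder traversal: [10, 24, 35, 27, 25, 30, 33, 37]


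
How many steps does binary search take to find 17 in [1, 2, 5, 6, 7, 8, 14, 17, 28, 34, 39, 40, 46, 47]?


Search for 17:
[0,13] mid=6 arr[6]=14
[7,13] mid=10 arr[10]=39
[7,9] mid=8 arr[8]=28
[7,7] mid=7 arr[7]=17
Total: 4 comparisons


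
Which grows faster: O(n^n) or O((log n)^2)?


polylogarithmic grows slower than n^n
O((log n)^2) is asymptotically smaller; O(n^n) grows faster


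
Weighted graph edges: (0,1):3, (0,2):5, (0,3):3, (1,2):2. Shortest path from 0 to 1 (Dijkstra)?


Dijkstra from 0:
Distances: {0: 0, 1: 3, 2: 5, 3: 3}
Shortest distance to 1 = 3, path = [0, 1]


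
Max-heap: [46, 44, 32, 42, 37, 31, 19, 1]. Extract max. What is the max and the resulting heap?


Max = 46
Replace root with last, heapify down
Resulting heap: [44, 42, 32, 1, 37, 31, 19]


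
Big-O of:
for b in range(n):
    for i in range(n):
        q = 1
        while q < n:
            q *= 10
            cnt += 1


Per nesting level: O(n) * O(n) * O(log n) = O(n^2 log n)
Complexity: O(n^2 log n)


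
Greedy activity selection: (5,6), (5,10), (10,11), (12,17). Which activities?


Greedy: pick earliest-ending, then skip overlaps.
Selected (3 activities): [(5, 6), (10, 11), (12, 17)]


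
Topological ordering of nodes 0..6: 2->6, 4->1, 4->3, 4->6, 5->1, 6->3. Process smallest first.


Kahn's algorithm, process smallest node first
Order: [0, 2, 4, 5, 1, 6, 3]


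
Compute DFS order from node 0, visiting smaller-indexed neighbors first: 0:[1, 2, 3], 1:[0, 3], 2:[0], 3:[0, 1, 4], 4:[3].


DFS stack-based: start with [0]
Visit order: [0, 1, 3, 4, 2]


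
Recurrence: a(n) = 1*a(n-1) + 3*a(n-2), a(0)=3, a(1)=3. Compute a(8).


Build bottom-up:
...a(6)=291, a(7)=651, a(8)=1*651+3*291=1524


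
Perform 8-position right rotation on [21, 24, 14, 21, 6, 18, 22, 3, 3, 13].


Right rotate by 8: [14, 21, 6, 18, 22, 3, 3, 13, 21, 24]


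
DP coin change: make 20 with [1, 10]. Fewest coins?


dp[0]=0; dp[i]=1+min(dp[i-c] for c in coins)
...dp[15]=6, dp[16]=7, dp[17]=8, dp[18]=9, dp[19]=10, dp[20]=2
Minimum coins for 20 = 2


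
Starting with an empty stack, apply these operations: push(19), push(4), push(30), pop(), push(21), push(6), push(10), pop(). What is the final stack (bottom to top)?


push(19) -> [19]
push(4) -> [19, 4]
push(30) -> [19, 4, 30]
pop() returns 30 -> [19, 4]
push(21) -> [19, 4, 21]
push(6) -> [19, 4, 21, 6]
push(10) -> [19, 4, 21, 6, 10]
pop() returns 10 -> [19, 4, 21, 6]
Final stack (bottom to top): [19, 4, 21, 6]


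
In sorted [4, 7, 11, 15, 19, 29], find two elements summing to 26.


Two pointers: lo=0, hi=5
Found pair: (7, 19) summing to 26


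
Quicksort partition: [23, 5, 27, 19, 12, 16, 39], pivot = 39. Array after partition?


Elements <= 39 go left of pivot.
Result: [23, 5, 27, 19, 12, 16, 39], pivot at index 6


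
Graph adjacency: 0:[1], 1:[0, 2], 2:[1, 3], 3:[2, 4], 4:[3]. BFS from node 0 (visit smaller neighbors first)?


BFS queue: start with [0]
Visit order: [0, 1, 2, 3, 4]


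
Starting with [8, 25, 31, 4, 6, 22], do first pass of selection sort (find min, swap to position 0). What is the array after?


After one pass: [4, 25, 31, 8, 6, 22]


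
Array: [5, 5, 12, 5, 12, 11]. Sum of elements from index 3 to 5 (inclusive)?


Prefix sums: [0, 5, 10, 22, 27, 39, 50]
Sum[3..5] = prefix[6] - prefix[3] = 50 - 22 = 28


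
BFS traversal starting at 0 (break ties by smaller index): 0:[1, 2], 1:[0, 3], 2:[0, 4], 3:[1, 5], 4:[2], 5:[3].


BFS queue: start with [0]
Visit order: [0, 1, 2, 3, 4, 5]


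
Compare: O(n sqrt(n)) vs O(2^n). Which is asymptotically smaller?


n^1.5 grows slower than exponential
O(n sqrt(n)) is asymptotically smaller; O(2^n) grows faster


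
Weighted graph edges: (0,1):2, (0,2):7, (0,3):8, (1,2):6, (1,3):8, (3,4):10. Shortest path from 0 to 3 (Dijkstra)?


Dijkstra from 0:
Distances: {0: 0, 1: 2, 2: 7, 3: 8, 4: 18}
Shortest distance to 3 = 8, path = [0, 3]


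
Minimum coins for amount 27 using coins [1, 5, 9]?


dp[0]=0; dp[i]=1+min(dp[i-c] for c in coins)
...dp[22]=6, dp[23]=3, dp[24]=4, dp[25]=5, dp[26]=6, dp[27]=3
Minimum coins for 27 = 3


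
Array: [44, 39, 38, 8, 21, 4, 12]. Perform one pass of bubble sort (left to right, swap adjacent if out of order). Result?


After one pass: [39, 38, 8, 21, 4, 12, 44]


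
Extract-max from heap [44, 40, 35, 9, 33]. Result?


Max = 44
Replace root with last, heapify down
Resulting heap: [40, 33, 35, 9]


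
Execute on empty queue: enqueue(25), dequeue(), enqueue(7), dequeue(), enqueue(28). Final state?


enqueue(25) -> [25]
dequeue() returns 25 -> []
enqueue(7) -> [7]
dequeue() returns 7 -> []
enqueue(28) -> [28]
Final queue (front to back): [28]


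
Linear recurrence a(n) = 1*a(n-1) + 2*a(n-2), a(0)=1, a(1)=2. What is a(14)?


Build bottom-up:
...a(12)=4096, a(13)=8192, a(14)=1*8192+2*4096=16384


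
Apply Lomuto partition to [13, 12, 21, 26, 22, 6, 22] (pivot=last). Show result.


Elements <= 22 go left of pivot.
Result: [13, 12, 21, 22, 6, 22, 26], pivot at index 5


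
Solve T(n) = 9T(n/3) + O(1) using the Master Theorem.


a=9, b=3, c=0. log_3(9)=2 > c=0. Case 1: O(n^log_b(a)) = O(n^2)
Complexity: O(n^2)


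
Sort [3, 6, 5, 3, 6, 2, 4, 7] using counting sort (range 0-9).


Count array: [0, 0, 1, 2, 1, 1, 2, 1, 0, 0]
Reconstruct: [2, 3, 3, 4, 5, 6, 6, 7]


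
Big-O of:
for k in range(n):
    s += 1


Per nesting level: O(n) = O(n)
Complexity: O(n)


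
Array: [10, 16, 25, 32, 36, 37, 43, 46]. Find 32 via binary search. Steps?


Search for 32:
[0,7] mid=3 arr[3]=32
Total: 1 comparisons


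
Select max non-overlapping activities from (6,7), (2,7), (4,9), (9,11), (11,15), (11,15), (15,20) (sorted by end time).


Greedy: pick earliest-ending, then skip overlaps.
Selected (4 activities): [(6, 7), (9, 11), (11, 15), (15, 20)]


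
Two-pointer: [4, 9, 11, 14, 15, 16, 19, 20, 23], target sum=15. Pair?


Two pointers: lo=0, hi=8
Found pair: (4, 11) summing to 15


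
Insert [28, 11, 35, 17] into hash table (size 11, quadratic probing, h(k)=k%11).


Insertions: 28->slot 6; 11->slot 0; 35->slot 2; 17->slot 7
Table: [11, None, 35, None, None, None, 28, 17, None, None, None]


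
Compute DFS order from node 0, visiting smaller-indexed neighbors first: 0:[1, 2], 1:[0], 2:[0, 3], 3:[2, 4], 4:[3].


DFS stack-based: start with [0]
Visit order: [0, 1, 2, 3, 4]


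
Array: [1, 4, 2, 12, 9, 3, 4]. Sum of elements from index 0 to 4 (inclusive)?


Prefix sums: [0, 1, 5, 7, 19, 28, 31, 35]
Sum[0..4] = prefix[5] - prefix[0] = 28 - 0 = 28


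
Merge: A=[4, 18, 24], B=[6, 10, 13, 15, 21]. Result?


Compare heads, take smaller each step.
Merged: [4, 6, 10, 13, 15, 18, 21, 24]


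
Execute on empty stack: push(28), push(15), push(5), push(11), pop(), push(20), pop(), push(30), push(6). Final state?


push(28) -> [28]
push(15) -> [28, 15]
push(5) -> [28, 15, 5]
push(11) -> [28, 15, 5, 11]
pop() returns 11 -> [28, 15, 5]
push(20) -> [28, 15, 5, 20]
pop() returns 20 -> [28, 15, 5]
push(30) -> [28, 15, 5, 30]
push(6) -> [28, 15, 5, 30, 6]
Final stack (bottom to top): [28, 15, 5, 30, 6]


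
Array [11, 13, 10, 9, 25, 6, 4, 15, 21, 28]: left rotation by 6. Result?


Left rotate by 6: [4, 15, 21, 28, 11, 13, 10, 9, 25, 6]


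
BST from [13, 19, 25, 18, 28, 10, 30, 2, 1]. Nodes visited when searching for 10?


BST root = 13
Search for 10: compare at each node
Path: [13, 10]


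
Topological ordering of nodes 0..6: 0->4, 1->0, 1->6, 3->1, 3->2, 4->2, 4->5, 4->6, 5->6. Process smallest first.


Kahn's algorithm, process smallest node first
Order: [3, 1, 0, 4, 2, 5, 6]


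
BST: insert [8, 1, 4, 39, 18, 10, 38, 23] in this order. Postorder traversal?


Root = 8; build tree by BST insertion.
Postorder traversal: [4, 1, 10, 23, 38, 18, 39, 8]


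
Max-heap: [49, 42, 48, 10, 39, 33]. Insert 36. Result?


Append 36: [49, 42, 48, 10, 39, 33, 36]
Bubble up: no swaps needed
Result: [49, 42, 48, 10, 39, 33, 36]


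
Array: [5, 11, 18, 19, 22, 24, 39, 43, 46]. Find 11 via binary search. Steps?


Search for 11:
[0,8] mid=4 arr[4]=22
[0,3] mid=1 arr[1]=11
Total: 2 comparisons


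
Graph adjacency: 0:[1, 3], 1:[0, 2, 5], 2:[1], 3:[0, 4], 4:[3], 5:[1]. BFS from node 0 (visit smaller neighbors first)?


BFS queue: start with [0]
Visit order: [0, 1, 3, 2, 5, 4]


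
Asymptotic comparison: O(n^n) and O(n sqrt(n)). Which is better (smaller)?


n^1.5 grows slower than n^n
O(n sqrt(n)) is asymptotically smaller; O(n^n) grows faster


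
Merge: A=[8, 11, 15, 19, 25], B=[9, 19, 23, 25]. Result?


Compare heads, take smaller each step.
Merged: [8, 9, 11, 15, 19, 19, 23, 25, 25]


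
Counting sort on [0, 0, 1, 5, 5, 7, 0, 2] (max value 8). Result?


Count array: [3, 1, 1, 0, 0, 2, 0, 1, 0]
Reconstruct: [0, 0, 0, 1, 2, 5, 5, 7]


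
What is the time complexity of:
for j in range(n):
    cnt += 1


Per nesting level: O(n) = O(n)
Complexity: O(n)


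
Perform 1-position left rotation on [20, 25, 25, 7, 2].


Left rotate by 1: [25, 25, 7, 2, 20]


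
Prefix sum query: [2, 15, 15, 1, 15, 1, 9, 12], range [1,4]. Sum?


Prefix sums: [0, 2, 17, 32, 33, 48, 49, 58, 70]
Sum[1..4] = prefix[5] - prefix[1] = 48 - 2 = 46


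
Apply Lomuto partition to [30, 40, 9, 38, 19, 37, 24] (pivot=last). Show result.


Elements <= 24 go left of pivot.
Result: [9, 19, 24, 38, 40, 37, 30], pivot at index 2


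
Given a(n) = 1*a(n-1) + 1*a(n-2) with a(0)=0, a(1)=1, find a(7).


Build bottom-up:
...a(5)=5, a(6)=8, a(7)=1*8+1*5=13


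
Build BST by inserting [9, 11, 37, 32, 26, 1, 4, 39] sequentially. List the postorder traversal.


Root = 9; build tree by BST insertion.
Postorder traversal: [4, 1, 26, 32, 39, 37, 11, 9]


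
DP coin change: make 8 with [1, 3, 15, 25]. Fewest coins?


dp[0]=0; dp[i]=1+min(dp[i-c] for c in coins)
...dp[3]=1, dp[4]=2, dp[5]=3, dp[6]=2, dp[7]=3, dp[8]=4
Minimum coins for 8 = 4


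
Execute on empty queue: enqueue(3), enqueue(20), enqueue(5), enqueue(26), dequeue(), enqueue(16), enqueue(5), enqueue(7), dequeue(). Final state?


enqueue(3) -> [3]
enqueue(20) -> [3, 20]
enqueue(5) -> [3, 20, 5]
enqueue(26) -> [3, 20, 5, 26]
dequeue() returns 3 -> [20, 5, 26]
enqueue(16) -> [20, 5, 26, 16]
enqueue(5) -> [20, 5, 26, 16, 5]
enqueue(7) -> [20, 5, 26, 16, 5, 7]
dequeue() returns 20 -> [5, 26, 16, 5, 7]
Final queue (front to back): [5, 26, 16, 5, 7]


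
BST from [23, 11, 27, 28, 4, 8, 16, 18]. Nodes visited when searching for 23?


BST root = 23
Search for 23: compare at each node
Path: [23]


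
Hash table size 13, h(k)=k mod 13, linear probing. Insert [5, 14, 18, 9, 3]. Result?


Insertions: 5->slot 5; 14->slot 1; 18->slot 6; 9->slot 9; 3->slot 3
Table: [None, 14, None, 3, None, 5, 18, None, None, 9, None, None, None]


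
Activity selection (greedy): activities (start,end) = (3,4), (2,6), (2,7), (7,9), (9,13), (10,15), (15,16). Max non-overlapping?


Greedy: pick earliest-ending, then skip overlaps.
Selected (4 activities): [(3, 4), (7, 9), (9, 13), (15, 16)]


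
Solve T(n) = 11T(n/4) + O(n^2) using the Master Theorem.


a=11, b=4, c=2. log_4(11)=1.730 < c=2. Case 3: O(n^c) = O(n^2)
Complexity: O(n^2)


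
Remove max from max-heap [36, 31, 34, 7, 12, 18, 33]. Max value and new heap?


Max = 36
Replace root with last, heapify down
Resulting heap: [34, 31, 33, 7, 12, 18]


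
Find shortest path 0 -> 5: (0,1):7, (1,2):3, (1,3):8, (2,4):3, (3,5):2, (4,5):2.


Dijkstra from 0:
Distances: {0: 0, 1: 7, 2: 10, 3: 15, 4: 13, 5: 15}
Shortest distance to 5 = 15, path = [0, 1, 2, 4, 5]


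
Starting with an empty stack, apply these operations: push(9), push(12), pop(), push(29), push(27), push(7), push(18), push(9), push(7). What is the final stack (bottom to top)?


push(9) -> [9]
push(12) -> [9, 12]
pop() returns 12 -> [9]
push(29) -> [9, 29]
push(27) -> [9, 29, 27]
push(7) -> [9, 29, 27, 7]
push(18) -> [9, 29, 27, 7, 18]
push(9) -> [9, 29, 27, 7, 18, 9]
push(7) -> [9, 29, 27, 7, 18, 9, 7]
Final stack (bottom to top): [9, 29, 27, 7, 18, 9, 7]


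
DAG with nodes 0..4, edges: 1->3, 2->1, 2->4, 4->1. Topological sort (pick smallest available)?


Kahn's algorithm, process smallest node first
Order: [0, 2, 4, 1, 3]


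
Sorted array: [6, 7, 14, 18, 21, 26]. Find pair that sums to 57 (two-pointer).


Two pointers: lo=0, hi=5
No pair sums to 57


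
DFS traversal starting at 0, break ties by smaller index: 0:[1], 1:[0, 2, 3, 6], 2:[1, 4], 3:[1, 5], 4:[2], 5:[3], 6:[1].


DFS stack-based: start with [0]
Visit order: [0, 1, 2, 4, 3, 5, 6]


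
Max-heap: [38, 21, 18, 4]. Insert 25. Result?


Append 25: [38, 21, 18, 4, 25]
Bubble up: swap idx 4(25) with idx 1(21)
Result: [38, 25, 18, 4, 21]


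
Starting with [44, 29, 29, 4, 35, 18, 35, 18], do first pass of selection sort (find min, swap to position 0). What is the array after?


After one pass: [4, 29, 29, 44, 35, 18, 35, 18]


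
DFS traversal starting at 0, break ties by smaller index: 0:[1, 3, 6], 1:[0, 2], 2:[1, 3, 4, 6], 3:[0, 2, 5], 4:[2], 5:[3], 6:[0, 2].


DFS stack-based: start with [0]
Visit order: [0, 1, 2, 3, 5, 4, 6]


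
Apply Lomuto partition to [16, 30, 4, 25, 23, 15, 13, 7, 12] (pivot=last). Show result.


Elements <= 12 go left of pivot.
Result: [4, 7, 12, 25, 23, 15, 13, 30, 16], pivot at index 2


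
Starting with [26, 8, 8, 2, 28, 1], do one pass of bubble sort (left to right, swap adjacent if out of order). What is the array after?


After one pass: [8, 8, 2, 26, 1, 28]


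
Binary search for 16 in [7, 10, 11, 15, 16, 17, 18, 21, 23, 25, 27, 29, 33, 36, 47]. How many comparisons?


Search for 16:
[0,14] mid=7 arr[7]=21
[0,6] mid=3 arr[3]=15
[4,6] mid=5 arr[5]=17
[4,4] mid=4 arr[4]=16
Total: 4 comparisons


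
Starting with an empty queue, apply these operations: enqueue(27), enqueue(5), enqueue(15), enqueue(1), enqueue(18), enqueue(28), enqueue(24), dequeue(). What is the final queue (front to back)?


enqueue(27) -> [27]
enqueue(5) -> [27, 5]
enqueue(15) -> [27, 5, 15]
enqueue(1) -> [27, 5, 15, 1]
enqueue(18) -> [27, 5, 15, 1, 18]
enqueue(28) -> [27, 5, 15, 1, 18, 28]
enqueue(24) -> [27, 5, 15, 1, 18, 28, 24]
dequeue() returns 27 -> [5, 15, 1, 18, 28, 24]
Final queue (front to back): [5, 15, 1, 18, 28, 24]


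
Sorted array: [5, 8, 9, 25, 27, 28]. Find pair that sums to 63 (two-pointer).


Two pointers: lo=0, hi=5
No pair sums to 63


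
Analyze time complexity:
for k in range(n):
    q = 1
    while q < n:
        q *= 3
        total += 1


Per nesting level: O(n) * O(log n) = O(n log n)
Complexity: O(n log n)


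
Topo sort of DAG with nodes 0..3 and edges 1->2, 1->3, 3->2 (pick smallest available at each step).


Kahn's algorithm, process smallest node first
Order: [0, 1, 3, 2]


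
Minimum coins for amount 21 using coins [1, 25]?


dp[0]=0; dp[i]=1+min(dp[i-c] for c in coins)
...dp[16]=16, dp[17]=17, dp[18]=18, dp[19]=19, dp[20]=20, dp[21]=21
Minimum coins for 21 = 21


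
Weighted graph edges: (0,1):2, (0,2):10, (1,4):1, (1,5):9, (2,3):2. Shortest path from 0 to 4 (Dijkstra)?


Dijkstra from 0:
Distances: {0: 0, 1: 2, 2: 10, 3: 12, 4: 3, 5: 11}
Shortest distance to 4 = 3, path = [0, 1, 4]


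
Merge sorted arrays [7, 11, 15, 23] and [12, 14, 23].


Compare heads, take smaller each step.
Merged: [7, 11, 12, 14, 15, 23, 23]


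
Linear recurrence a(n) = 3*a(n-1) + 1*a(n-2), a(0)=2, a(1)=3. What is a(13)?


Build bottom-up:
...a(11)=510117, a(12)=1684802, a(13)=3*1684802+1*510117=5564523


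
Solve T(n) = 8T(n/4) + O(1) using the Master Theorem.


a=8, b=4, c=0. log_4(8)=1.5 > c=0. Case 1: O(n^log_b(a)) = O(n^1.500)
Complexity: O(n^1.500)


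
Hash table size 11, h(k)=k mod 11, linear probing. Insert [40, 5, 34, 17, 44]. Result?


Insertions: 40->slot 7; 5->slot 5; 34->slot 1; 17->slot 6; 44->slot 0
Table: [44, 34, None, None, None, 5, 17, 40, None, None, None]


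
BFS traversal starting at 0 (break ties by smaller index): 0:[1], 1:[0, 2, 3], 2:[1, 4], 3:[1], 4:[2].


BFS queue: start with [0]
Visit order: [0, 1, 2, 3, 4]


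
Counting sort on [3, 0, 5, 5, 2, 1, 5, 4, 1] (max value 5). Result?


Count array: [1, 2, 1, 1, 1, 3]
Reconstruct: [0, 1, 1, 2, 3, 4, 5, 5, 5]


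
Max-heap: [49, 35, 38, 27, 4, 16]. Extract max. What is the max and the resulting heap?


Max = 49
Replace root with last, heapify down
Resulting heap: [38, 35, 16, 27, 4]


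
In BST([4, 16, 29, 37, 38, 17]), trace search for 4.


BST root = 4
Search for 4: compare at each node
Path: [4]


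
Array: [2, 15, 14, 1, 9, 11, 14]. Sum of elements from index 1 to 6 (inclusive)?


Prefix sums: [0, 2, 17, 31, 32, 41, 52, 66]
Sum[1..6] = prefix[7] - prefix[1] = 66 - 2 = 64


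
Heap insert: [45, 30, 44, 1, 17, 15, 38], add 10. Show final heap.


Append 10: [45, 30, 44, 1, 17, 15, 38, 10]
Bubble up: swap idx 7(10) with idx 3(1)
Result: [45, 30, 44, 10, 17, 15, 38, 1]


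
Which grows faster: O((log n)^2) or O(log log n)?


double-logarithmic grows slower than polylogarithmic
O(log log n) is asymptotically smaller; O((log n)^2) grows faster


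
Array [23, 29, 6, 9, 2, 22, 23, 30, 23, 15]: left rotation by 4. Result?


Left rotate by 4: [2, 22, 23, 30, 23, 15, 23, 29, 6, 9]


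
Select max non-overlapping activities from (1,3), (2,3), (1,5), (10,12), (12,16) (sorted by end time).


Greedy: pick earliest-ending, then skip overlaps.
Selected (3 activities): [(1, 3), (10, 12), (12, 16)]


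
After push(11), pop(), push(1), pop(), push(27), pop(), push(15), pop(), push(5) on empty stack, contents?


push(11) -> [11]
pop() returns 11 -> []
push(1) -> [1]
pop() returns 1 -> []
push(27) -> [27]
pop() returns 27 -> []
push(15) -> [15]
pop() returns 15 -> []
push(5) -> [5]
Final stack (bottom to top): [5]


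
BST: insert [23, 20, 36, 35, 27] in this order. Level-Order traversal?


Root = 23; build tree by BST insertion.
Level-Order traversal: [23, 20, 36, 35, 27]


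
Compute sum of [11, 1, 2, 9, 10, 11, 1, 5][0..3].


Prefix sums: [0, 11, 12, 14, 23, 33, 44, 45, 50]
Sum[0..3] = prefix[4] - prefix[0] = 23 - 0 = 23


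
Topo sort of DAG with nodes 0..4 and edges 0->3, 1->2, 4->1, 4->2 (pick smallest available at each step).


Kahn's algorithm, process smallest node first
Order: [0, 3, 4, 1, 2]


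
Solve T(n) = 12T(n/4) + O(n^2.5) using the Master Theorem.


a=12, b=4, c=2.5. log_4(12)=1.792 < c=2.5. Case 3: O(n^c) = O(n^2.500)
Complexity: O(n^2.500)


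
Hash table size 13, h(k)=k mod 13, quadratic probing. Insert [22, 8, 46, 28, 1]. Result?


Insertions: 22->slot 9; 8->slot 8; 46->slot 7; 28->slot 2; 1->slot 1
Table: [None, 1, 28, None, None, None, None, 46, 8, 22, None, None, None]


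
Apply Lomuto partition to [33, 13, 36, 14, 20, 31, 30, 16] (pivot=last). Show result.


Elements <= 16 go left of pivot.
Result: [13, 14, 16, 33, 20, 31, 30, 36], pivot at index 2


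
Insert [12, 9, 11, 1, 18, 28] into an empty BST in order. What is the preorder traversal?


Root = 12; build tree by BST insertion.
Preorder traversal: [12, 9, 1, 11, 18, 28]


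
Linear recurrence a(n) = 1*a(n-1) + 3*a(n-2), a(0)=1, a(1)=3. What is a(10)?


Build bottom-up:
...a(8)=942, a(9)=2175, a(10)=1*2175+3*942=5001


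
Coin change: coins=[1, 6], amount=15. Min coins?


dp[0]=0; dp[i]=1+min(dp[i-c] for c in coins)
...dp[10]=5, dp[11]=6, dp[12]=2, dp[13]=3, dp[14]=4, dp[15]=5
Minimum coins for 15 = 5


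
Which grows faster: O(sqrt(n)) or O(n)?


sublinear grows slower than linear
O(sqrt(n)) is asymptotically smaller; O(n) grows faster


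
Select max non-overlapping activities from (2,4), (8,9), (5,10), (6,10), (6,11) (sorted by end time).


Greedy: pick earliest-ending, then skip overlaps.
Selected (2 activities): [(2, 4), (8, 9)]


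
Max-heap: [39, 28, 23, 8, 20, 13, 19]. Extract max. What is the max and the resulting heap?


Max = 39
Replace root with last, heapify down
Resulting heap: [28, 20, 23, 8, 19, 13]


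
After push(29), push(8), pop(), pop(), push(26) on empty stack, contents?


push(29) -> [29]
push(8) -> [29, 8]
pop() returns 8 -> [29]
pop() returns 29 -> []
push(26) -> [26]
Final stack (bottom to top): [26]


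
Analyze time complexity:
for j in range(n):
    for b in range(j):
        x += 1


Per nesting level: O(n) * O(n) [triangular over j] = O(n^2)
Complexity: O(n^2)


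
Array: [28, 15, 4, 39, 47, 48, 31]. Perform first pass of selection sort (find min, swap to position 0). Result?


After one pass: [4, 15, 28, 39, 47, 48, 31]


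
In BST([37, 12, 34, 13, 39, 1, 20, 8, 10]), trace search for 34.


BST root = 37
Search for 34: compare at each node
Path: [37, 12, 34]


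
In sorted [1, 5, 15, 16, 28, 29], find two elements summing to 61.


Two pointers: lo=0, hi=5
No pair sums to 61


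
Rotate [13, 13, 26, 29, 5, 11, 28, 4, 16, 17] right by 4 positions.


Right rotate by 4: [28, 4, 16, 17, 13, 13, 26, 29, 5, 11]


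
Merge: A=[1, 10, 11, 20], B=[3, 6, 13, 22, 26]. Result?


Compare heads, take smaller each step.
Merged: [1, 3, 6, 10, 11, 13, 20, 22, 26]


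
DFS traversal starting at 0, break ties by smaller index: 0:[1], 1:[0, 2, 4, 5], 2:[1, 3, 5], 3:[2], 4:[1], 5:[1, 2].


DFS stack-based: start with [0]
Visit order: [0, 1, 2, 3, 5, 4]


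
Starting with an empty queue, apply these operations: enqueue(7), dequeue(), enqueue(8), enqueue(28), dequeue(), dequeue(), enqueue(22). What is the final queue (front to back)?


enqueue(7) -> [7]
dequeue() returns 7 -> []
enqueue(8) -> [8]
enqueue(28) -> [8, 28]
dequeue() returns 8 -> [28]
dequeue() returns 28 -> []
enqueue(22) -> [22]
Final queue (front to back): [22]


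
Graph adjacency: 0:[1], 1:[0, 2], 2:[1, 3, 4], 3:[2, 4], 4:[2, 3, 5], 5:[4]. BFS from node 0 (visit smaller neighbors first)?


BFS queue: start with [0]
Visit order: [0, 1, 2, 3, 4, 5]


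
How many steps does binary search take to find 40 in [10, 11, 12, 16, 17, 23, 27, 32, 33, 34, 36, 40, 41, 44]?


Search for 40:
[0,13] mid=6 arr[6]=27
[7,13] mid=10 arr[10]=36
[11,13] mid=12 arr[12]=41
[11,11] mid=11 arr[11]=40
Total: 4 comparisons


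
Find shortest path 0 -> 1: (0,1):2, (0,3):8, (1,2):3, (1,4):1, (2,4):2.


Dijkstra from 0:
Distances: {0: 0, 1: 2, 2: 5, 3: 8, 4: 3}
Shortest distance to 1 = 2, path = [0, 1]


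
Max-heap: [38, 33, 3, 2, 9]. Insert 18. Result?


Append 18: [38, 33, 3, 2, 9, 18]
Bubble up: swap idx 5(18) with idx 2(3)
Result: [38, 33, 18, 2, 9, 3]


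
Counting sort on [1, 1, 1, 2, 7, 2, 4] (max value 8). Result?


Count array: [0, 3, 2, 0, 1, 0, 0, 1, 0]
Reconstruct: [1, 1, 1, 2, 2, 4, 7]


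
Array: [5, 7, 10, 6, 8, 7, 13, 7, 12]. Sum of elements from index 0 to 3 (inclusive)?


Prefix sums: [0, 5, 12, 22, 28, 36, 43, 56, 63, 75]
Sum[0..3] = prefix[4] - prefix[0] = 28 - 0 = 28


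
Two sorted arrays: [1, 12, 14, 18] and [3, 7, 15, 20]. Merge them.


Compare heads, take smaller each step.
Merged: [1, 3, 7, 12, 14, 15, 18, 20]


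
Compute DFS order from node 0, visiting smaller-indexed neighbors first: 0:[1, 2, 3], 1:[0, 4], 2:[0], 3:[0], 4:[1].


DFS stack-based: start with [0]
Visit order: [0, 1, 4, 2, 3]


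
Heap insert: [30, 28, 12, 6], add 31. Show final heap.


Append 31: [30, 28, 12, 6, 31]
Bubble up: swap idx 4(31) with idx 1(28); swap idx 1(31) with idx 0(30)
Result: [31, 30, 12, 6, 28]


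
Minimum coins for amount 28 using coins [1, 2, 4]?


dp[0]=0; dp[i]=1+min(dp[i-c] for c in coins)
...dp[23]=7, dp[24]=6, dp[25]=7, dp[26]=7, dp[27]=8, dp[28]=7
Minimum coins for 28 = 7


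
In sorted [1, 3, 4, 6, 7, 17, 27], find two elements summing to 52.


Two pointers: lo=0, hi=6
No pair sums to 52


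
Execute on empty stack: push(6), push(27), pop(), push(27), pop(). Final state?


push(6) -> [6]
push(27) -> [6, 27]
pop() returns 27 -> [6]
push(27) -> [6, 27]
pop() returns 27 -> [6]
Final stack (bottom to top): [6]


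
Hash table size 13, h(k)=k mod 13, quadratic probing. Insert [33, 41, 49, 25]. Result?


Insertions: 33->slot 7; 41->slot 2; 49->slot 10; 25->slot 12
Table: [None, None, 41, None, None, None, None, 33, None, None, 49, None, 25]


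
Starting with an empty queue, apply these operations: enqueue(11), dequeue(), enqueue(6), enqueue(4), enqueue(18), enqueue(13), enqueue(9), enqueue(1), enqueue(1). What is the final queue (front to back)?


enqueue(11) -> [11]
dequeue() returns 11 -> []
enqueue(6) -> [6]
enqueue(4) -> [6, 4]
enqueue(18) -> [6, 4, 18]
enqueue(13) -> [6, 4, 18, 13]
enqueue(9) -> [6, 4, 18, 13, 9]
enqueue(1) -> [6, 4, 18, 13, 9, 1]
enqueue(1) -> [6, 4, 18, 13, 9, 1, 1]
Final queue (front to back): [6, 4, 18, 13, 9, 1, 1]


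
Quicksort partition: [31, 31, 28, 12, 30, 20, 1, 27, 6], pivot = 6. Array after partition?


Elements <= 6 go left of pivot.
Result: [1, 6, 28, 12, 30, 20, 31, 27, 31], pivot at index 1


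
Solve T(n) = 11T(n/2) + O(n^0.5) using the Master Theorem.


a=11, b=2, c=0.5. log_2(11)=3.459 > c=0.5. Case 1: O(n^log_b(a)) = O(n^3.459)
Complexity: O(n^3.459)


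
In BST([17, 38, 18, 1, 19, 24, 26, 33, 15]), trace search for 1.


BST root = 17
Search for 1: compare at each node
Path: [17, 1]


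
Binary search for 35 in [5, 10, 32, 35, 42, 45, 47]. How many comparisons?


Search for 35:
[0,6] mid=3 arr[3]=35
Total: 1 comparisons


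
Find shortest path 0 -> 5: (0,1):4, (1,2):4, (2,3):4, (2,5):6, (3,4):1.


Dijkstra from 0:
Distances: {0: 0, 1: 4, 2: 8, 3: 12, 4: 13, 5: 14}
Shortest distance to 5 = 14, path = [0, 1, 2, 5]


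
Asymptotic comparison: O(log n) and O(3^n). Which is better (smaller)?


logarithmic grows slower than exponential (base 3)
O(log n) is asymptotically smaller; O(3^n) grows faster


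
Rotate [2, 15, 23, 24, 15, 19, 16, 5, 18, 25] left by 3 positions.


Left rotate by 3: [24, 15, 19, 16, 5, 18, 25, 2, 15, 23]


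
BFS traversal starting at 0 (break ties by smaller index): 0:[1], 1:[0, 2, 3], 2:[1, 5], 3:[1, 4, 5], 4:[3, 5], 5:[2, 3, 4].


BFS queue: start with [0]
Visit order: [0, 1, 2, 3, 5, 4]


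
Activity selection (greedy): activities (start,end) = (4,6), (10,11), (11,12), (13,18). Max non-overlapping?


Greedy: pick earliest-ending, then skip overlaps.
Selected (4 activities): [(4, 6), (10, 11), (11, 12), (13, 18)]


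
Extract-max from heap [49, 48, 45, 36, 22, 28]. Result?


Max = 49
Replace root with last, heapify down
Resulting heap: [48, 36, 45, 28, 22]


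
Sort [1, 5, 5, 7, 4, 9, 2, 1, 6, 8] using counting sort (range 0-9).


Count array: [0, 2, 1, 0, 1, 2, 1, 1, 1, 1]
Reconstruct: [1, 1, 2, 4, 5, 5, 6, 7, 8, 9]


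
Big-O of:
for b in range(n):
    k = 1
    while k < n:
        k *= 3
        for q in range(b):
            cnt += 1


Per nesting level: O(n) * O(log n) * O(n) [triangular over b] = O(n^2 log n)
Complexity: O(n^2 log n)


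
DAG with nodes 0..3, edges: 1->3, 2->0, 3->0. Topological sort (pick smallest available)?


Kahn's algorithm, process smallest node first
Order: [1, 2, 3, 0]


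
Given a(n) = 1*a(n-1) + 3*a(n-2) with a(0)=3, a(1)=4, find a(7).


Build bottom-up:
...a(5)=139, a(6)=331, a(7)=1*331+3*139=748


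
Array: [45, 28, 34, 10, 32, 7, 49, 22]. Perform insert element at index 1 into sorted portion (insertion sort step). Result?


After one pass: [28, 45, 34, 10, 32, 7, 49, 22]


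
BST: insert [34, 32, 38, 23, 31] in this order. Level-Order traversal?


Root = 34; build tree by BST insertion.
Level-Order traversal: [34, 32, 38, 23, 31]


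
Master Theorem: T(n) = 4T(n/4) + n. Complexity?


a=4, b=4, c=1. log_4(4)=1 = c=1. Case 2: O(n^c log n) = O(n log n)
Complexity: O(n log n)


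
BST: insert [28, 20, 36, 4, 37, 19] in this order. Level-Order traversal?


Root = 28; build tree by BST insertion.
Level-Order traversal: [28, 20, 36, 4, 37, 19]


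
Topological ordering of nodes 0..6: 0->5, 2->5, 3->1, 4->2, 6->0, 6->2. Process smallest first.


Kahn's algorithm, process smallest node first
Order: [3, 1, 4, 6, 0, 2, 5]


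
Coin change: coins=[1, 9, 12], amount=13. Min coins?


dp[0]=0; dp[i]=1+min(dp[i-c] for c in coins)
...dp[8]=8, dp[9]=1, dp[10]=2, dp[11]=3, dp[12]=1, dp[13]=2
Minimum coins for 13 = 2


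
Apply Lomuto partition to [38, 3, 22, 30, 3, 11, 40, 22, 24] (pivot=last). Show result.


Elements <= 24 go left of pivot.
Result: [3, 22, 3, 11, 22, 24, 40, 38, 30], pivot at index 5
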